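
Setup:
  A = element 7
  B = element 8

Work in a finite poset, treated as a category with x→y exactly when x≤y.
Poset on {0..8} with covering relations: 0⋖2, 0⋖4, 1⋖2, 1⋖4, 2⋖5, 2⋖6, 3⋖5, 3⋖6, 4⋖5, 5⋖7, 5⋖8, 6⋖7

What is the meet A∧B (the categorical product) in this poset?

Answer: A∧B = 5

Derivation:
{x : x≤A ∧ x≤B} = {0,1,2,3,4,5}  (A=7, B=8)
  0 ≤ 5
  1 ≤ 5
  2 ≤ 5
  3 ≤ 5
  4 ≤ 5
  5 ≤ 5
glb = 5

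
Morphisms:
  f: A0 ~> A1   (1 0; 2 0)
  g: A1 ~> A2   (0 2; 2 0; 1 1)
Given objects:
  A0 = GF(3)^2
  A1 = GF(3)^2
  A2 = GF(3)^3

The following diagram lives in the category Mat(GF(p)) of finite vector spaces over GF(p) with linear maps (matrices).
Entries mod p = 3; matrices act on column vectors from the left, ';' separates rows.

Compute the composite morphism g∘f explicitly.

  e0=(1,0) f~>(1,2) g~>(1,2,0)
  e1=(0,1) f~>(0,0) g~>(0,0,0)
result: (1 0; 2 0; 0 0)

Answer: (1 0; 2 0; 0 0)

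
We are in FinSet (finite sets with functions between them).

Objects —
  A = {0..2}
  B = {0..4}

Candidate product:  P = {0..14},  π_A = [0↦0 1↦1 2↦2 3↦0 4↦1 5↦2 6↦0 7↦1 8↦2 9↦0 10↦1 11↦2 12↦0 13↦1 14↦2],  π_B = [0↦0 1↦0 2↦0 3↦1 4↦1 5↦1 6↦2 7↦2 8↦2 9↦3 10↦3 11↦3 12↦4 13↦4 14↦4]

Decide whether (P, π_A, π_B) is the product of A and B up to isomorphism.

|A|·|B| = 3·5 = 15;  |P| = 15
Check the pairing map k ↦ (π_A(k), π_B(k)):
  0 ↦ (0,0)
  1 ↦ (1,0)
  2 ↦ (2,0)
  3 ↦ (0,1)
  4 ↦ (1,1)
  5 ↦ (2,1)
  6 ↦ (0,2)
  7 ↦ (1,2)
  8 ↦ (2,2)
  9 ↦ (0,3)
  10 ↦ (1,3)
  11 ↦ (2,3)
  12 ↦ (0,4)
  13 ↦ (1,4)
  14 ↦ (2,4)
distinct pairs in image: 15 / 15 needed
  → bijection onto A×B; projections well-typed.

Answer: VALID PRODUCT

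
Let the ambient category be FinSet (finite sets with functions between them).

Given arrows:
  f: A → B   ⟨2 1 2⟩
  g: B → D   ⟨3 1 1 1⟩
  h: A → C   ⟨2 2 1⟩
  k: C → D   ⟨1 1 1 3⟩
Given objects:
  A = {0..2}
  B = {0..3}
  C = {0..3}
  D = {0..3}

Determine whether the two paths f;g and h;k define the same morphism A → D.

Answer: COMMUTES

Work:
Path 1 = f;g:
  0 f→2 g→1
  1 f→1 g→1
  2 f→2 g→1
  ⟦path⟧₁ = ⟨1 1 1⟩
Path 2 = h;k:
  0 h→2 k→1
  1 h→2 k→1
  2 h→1 k→1
  ⟦path⟧₂ = ⟨1 1 1⟩
Equal? equal; square commutes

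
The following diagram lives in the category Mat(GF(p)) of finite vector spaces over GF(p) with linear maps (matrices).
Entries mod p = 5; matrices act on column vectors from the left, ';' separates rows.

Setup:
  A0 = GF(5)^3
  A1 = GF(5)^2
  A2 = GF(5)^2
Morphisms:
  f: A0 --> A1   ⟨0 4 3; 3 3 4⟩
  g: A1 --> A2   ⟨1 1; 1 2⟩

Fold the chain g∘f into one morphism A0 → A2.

Answer: ⟨3 2 2; 1 0 1⟩

Work:
  e0=[1,0,0] f-->[0,3] g-->[3,1]
  e1=[0,1,0] f-->[4,3] g-->[2,0]
  e2=[0,0,1] f-->[3,4] g-->[2,1]
result: ⟨3 2 2; 1 0 1⟩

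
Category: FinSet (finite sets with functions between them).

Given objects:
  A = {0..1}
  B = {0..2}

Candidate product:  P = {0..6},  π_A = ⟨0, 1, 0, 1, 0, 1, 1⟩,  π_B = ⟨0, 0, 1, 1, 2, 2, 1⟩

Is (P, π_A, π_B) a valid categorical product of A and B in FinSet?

|A|·|B| = 2·3 = 6;  |P| = 7
  → cardinalities differ; no bijection possible.

Answer: NOT A VALID PRODUCT — |P|=7 ≠ |A|·|B|=6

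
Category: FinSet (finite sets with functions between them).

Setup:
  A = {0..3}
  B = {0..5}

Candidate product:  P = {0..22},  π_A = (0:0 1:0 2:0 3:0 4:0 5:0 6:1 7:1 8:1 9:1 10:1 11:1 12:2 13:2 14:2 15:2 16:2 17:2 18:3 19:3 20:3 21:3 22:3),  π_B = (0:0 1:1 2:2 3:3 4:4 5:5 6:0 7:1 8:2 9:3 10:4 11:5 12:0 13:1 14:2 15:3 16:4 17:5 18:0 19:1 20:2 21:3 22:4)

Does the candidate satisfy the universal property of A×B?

Answer: NOT A VALID PRODUCT — |P|=23 ≠ |A|·|B|=24

Work:
|A|·|B| = 4·6 = 24;  |P| = 23
  → cardinalities differ; no bijection possible.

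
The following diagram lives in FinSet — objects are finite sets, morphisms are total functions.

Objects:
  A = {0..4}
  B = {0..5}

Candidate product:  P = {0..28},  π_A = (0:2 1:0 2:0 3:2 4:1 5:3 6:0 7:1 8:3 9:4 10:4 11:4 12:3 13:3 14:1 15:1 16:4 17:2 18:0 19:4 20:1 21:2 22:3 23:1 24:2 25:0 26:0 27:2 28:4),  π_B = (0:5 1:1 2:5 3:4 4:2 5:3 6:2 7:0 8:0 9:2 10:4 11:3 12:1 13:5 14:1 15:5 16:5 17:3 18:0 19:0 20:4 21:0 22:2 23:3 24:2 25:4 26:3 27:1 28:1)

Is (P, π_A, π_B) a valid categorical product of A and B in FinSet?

Answer: NOT A VALID PRODUCT — |P|=29 ≠ |A|·|B|=30

Trace:
|A|·|B| = 5·6 = 30;  |P| = 29
  → cardinalities differ; no bijection possible.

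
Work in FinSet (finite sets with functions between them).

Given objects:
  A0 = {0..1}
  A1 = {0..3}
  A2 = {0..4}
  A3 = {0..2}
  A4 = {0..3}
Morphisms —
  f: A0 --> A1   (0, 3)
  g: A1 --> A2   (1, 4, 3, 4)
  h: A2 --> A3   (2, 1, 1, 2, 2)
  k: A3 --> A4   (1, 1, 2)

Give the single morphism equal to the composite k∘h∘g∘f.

Answer: (1, 2)

Work:
  0 f-->0 g-->1 h-->1 k-->1
  1 f-->3 g-->4 h-->2 k-->2
result: (1, 2)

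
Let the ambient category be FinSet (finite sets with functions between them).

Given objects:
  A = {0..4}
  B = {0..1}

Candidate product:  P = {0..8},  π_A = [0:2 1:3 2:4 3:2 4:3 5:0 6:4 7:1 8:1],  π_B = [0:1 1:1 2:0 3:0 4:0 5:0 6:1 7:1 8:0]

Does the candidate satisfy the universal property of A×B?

|A|·|B| = 5·2 = 10;  |P| = 9
  → cardinalities differ; no bijection possible.

Answer: NOT A VALID PRODUCT — |P|=9 ≠ |A|·|B|=10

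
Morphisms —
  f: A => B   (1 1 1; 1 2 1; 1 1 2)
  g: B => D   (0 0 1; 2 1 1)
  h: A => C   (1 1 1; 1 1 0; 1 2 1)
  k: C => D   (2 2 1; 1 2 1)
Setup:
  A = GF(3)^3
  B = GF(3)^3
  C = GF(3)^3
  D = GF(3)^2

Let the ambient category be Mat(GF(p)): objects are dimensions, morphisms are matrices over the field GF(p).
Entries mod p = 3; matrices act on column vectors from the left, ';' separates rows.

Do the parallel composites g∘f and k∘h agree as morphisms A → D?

Answer: DOES NOT COMMUTE

Derivation:
Along f;g (path 1):
  e0=⟨1,0,0⟩ f=>⟨1,1,1⟩ g=>⟨1,1⟩
  e1=⟨0,1,0⟩ f=>⟨1,2,1⟩ g=>⟨1,2⟩
  e2=⟨0,0,1⟩ f=>⟨1,1,2⟩ g=>⟨2,2⟩
  composite₁ = (1 1 2; 1 2 2)
Along h;k (path 2):
  e0=⟨1,0,0⟩ h=>⟨1,1,1⟩ k=>⟨2,1⟩
  e1=⟨0,1,0⟩ h=>⟨1,1,2⟩ k=>⟨0,2⟩
  e2=⟨0,0,1⟩ h=>⟨1,0,1⟩ k=>⟨0,2⟩
  composite₂ = (2 0 0; 1 2 2)
Equal? distinct morphisms ✗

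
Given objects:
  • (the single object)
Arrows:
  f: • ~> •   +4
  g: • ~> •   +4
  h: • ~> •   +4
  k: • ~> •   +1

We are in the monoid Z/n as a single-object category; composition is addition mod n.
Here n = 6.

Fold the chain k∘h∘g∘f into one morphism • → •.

  0 +4≡4 +4≡2 +4≡0 +1≡1  (mod 6)
result: +1

Answer: +1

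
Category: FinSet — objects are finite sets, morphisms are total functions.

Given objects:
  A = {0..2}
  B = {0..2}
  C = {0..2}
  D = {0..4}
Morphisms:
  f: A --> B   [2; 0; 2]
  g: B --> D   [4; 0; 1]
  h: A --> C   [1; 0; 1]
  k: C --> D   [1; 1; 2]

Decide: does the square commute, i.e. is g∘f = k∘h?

Path 1 = f;g:
  0 f-->2 g-->1
  1 f-->0 g-->4
  2 f-->2 g-->1
  ⟦path⟧₁ = [1; 4; 1]
Path 2 = h;k:
  0 h-->1 k-->1
  1 h-->0 k-->1
  2 h-->1 k-->1
  ⟦path⟧₂ = [1; 1; 1]
Equal? distinct morphisms ✗

Answer: DOES NOT COMMUTE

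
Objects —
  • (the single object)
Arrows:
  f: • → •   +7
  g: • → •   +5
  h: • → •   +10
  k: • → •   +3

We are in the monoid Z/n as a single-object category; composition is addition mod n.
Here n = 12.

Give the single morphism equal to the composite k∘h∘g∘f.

  0 +7≡7 +5≡0 +10≡10 +3≡1  (mod 12)
composite: +1

Answer: +1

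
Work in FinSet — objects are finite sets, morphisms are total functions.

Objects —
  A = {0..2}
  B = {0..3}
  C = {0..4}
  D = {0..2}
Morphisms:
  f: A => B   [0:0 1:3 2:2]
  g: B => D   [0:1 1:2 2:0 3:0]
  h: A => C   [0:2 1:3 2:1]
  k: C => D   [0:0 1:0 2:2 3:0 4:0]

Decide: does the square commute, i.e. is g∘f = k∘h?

Path 1 = f;g:
  0 f=>0 g=>1
  1 f=>3 g=>0
  2 f=>2 g=>0
  ⟦path⟧₁ = [0:1 1:0 2:0]
Path 2 = h;k:
  0 h=>2 k=>2
  1 h=>3 k=>0
  2 h=>1 k=>0
  ⟦path⟧₂ = [0:2 1:0 2:0]
Equal? distinct morphisms ✗

Answer: DOES NOT COMMUTE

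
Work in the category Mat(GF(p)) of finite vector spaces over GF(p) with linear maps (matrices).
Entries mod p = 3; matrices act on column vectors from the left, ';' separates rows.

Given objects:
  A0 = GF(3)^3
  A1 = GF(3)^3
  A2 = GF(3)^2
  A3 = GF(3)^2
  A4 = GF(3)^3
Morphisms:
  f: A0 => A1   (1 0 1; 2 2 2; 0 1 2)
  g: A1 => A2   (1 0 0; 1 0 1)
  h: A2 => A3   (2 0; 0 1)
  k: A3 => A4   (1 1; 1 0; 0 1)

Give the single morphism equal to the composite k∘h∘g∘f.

  e0=[1,0,0] f=>[1,2,0] g=>[1,1] h=>[2,1] k=>[0,2,1]
  e1=[0,1,0] f=>[0,2,1] g=>[0,1] h=>[0,1] k=>[1,0,1]
  e2=[0,0,1] f=>[1,2,2] g=>[1,0] h=>[2,0] k=>[2,2,0]
result: (0 1 2; 2 0 2; 1 1 0)

Answer: (0 1 2; 2 0 2; 1 1 0)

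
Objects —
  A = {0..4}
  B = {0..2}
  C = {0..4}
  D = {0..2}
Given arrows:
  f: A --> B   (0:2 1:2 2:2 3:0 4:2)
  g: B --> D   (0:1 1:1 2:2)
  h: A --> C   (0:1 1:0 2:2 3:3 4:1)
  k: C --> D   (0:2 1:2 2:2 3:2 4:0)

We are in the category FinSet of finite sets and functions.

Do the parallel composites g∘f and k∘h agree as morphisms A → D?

Answer: DOES NOT COMMUTE

Trace:
Path 1 = f;g:
  0 f-->2 g-->2
  1 f-->2 g-->2
  2 f-->2 g-->2
  3 f-->0 g-->1
  4 f-->2 g-->2
  result₁ = (0:2 1:2 2:2 3:1 4:2)
Path 2 = h;k:
  0 h-->1 k-->2
  1 h-->0 k-->2
  2 h-->2 k-->2
  3 h-->3 k-->2
  4 h-->1 k-->2
  result₂ = (0:2 1:2 2:2 3:2 4:2)
Equal? NO — does not commute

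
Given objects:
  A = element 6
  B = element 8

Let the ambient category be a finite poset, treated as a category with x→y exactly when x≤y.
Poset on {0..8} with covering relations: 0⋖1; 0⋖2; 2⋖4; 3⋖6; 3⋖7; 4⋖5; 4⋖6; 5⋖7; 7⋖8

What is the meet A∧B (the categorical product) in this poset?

Answer: NO MEET EXISTS

Derivation:
{x : x≤A ∧ x≤B} = {0,2,3,4}  (A=6, B=8)
  maximal lower bounds 3 and 4 are incomparable: neither 3≤4 nor 4≤3
→ no greatest lower bound exists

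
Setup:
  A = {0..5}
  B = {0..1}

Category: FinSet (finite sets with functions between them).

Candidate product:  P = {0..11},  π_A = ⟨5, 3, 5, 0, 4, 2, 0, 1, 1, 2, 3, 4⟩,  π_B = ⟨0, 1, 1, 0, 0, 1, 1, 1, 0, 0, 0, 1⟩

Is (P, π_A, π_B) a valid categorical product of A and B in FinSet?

|A|·|B| = 6·2 = 12;  |P| = 12
Check the pairing map k ↦ (π_A(k), π_B(k)):
  0 ↦ (5,0)
  1 ↦ (3,1)
  2 ↦ (5,1)
  3 ↦ (0,0)
  4 ↦ (4,0)
  5 ↦ (2,1)
  6 ↦ (0,1)
  7 ↦ (1,1)
  8 ↦ (1,0)
  9 ↦ (2,0)
  10 ↦ (3,0)
  11 ↦ (4,1)
distinct pairs in image: 12 / 12 needed
  → bijection onto A×B; projections well-typed.

Answer: VALID PRODUCT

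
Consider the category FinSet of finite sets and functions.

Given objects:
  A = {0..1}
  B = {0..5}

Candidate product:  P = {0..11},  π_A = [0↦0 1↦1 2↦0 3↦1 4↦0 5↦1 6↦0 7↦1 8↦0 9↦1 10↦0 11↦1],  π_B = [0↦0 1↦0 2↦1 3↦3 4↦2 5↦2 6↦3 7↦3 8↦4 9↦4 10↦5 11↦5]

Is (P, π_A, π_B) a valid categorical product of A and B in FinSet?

Answer: NOT A VALID PRODUCT — duplicate pair at indices 7,3

Trace:
|A|·|B| = 2·6 = 12;  |P| = 12
Check the pairing map k ↦ (π_A(k), π_B(k)):
  0 ↦ (0,0)
  1 ↦ (1,0)
  2 ↦ (0,1)
  3 ↦ (1,3)
  4 ↦ (0,2)
  5 ↦ (1,2)
  6 ↦ (0,3)
  7 ↦ (1,3)  ✗ repeats pair of k=3
  8 ↦ (0,4)
  9 ↦ (1,4)
  10 ↦ (0,5)
  11 ↦ (1,5)
distinct pairs in image: 11 / 12 needed
  → (1,3) hit at k=3 and k=7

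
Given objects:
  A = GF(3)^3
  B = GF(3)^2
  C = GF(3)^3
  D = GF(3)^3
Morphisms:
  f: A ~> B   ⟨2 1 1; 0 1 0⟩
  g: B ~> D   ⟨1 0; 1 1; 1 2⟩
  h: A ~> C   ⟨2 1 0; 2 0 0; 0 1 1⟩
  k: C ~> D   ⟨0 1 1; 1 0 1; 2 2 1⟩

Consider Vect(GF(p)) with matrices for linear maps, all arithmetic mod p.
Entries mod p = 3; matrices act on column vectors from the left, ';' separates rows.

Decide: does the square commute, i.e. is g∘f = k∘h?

Along f;g (path 1):
  e0=⟨1,0,0⟩ f~>⟨2,0⟩ g~>⟨2,2,2⟩
  e1=⟨0,1,0⟩ f~>⟨1,1⟩ g~>⟨1,2,0⟩
  e2=⟨0,0,1⟩ f~>⟨1,0⟩ g~>⟨1,1,1⟩
  result₁ = ⟨2 1 1; 2 2 1; 2 0 1⟩
Along h;k (path 2):
  e0=⟨1,0,0⟩ h~>⟨2,2,0⟩ k~>⟨2,2,2⟩
  e1=⟨0,1,0⟩ h~>⟨1,0,1⟩ k~>⟨1,2,0⟩
  e2=⟨0,0,1⟩ h~>⟨0,0,1⟩ k~>⟨1,1,1⟩
  result₂ = ⟨2 1 1; 2 2 1; 2 0 1⟩
Equal? YES — commutes

Answer: COMMUTES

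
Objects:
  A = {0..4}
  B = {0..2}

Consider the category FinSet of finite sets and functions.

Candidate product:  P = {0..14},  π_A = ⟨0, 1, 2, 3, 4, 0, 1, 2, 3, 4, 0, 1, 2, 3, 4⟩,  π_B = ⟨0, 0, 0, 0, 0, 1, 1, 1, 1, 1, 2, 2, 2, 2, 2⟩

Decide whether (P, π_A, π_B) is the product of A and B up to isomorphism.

|A|·|B| = 5·3 = 15;  |P| = 15
Check the pairing map k ↦ (π_A(k), π_B(k)):
  0 -> (0,0)
  1 -> (1,0)
  2 -> (2,0)
  3 -> (3,0)
  4 -> (4,0)
  5 -> (0,1)
  6 -> (1,1)
  7 -> (2,1)
  8 -> (3,1)
  9 -> (4,1)
  10 -> (0,2)
  11 -> (1,2)
  12 -> (2,2)
  13 -> (3,2)
  14 -> (4,2)
distinct pairs in image: 15 / 15 needed
  → bijection onto A×B; projections well-typed.

Answer: VALID PRODUCT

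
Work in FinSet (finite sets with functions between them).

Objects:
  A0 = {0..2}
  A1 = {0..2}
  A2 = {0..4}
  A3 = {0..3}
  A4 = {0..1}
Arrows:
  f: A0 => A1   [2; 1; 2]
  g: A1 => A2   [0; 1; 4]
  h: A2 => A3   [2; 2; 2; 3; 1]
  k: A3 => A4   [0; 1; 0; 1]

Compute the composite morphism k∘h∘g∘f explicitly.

  0 f=>2 g=>4 h=>1 k=>1
  1 f=>1 g=>1 h=>2 k=>0
  2 f=>2 g=>4 h=>1 k=>1
composite: [1; 0; 1]

Answer: [1; 0; 1]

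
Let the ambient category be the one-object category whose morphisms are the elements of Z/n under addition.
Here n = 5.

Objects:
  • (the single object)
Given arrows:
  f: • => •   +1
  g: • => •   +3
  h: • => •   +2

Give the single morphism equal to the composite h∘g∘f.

  0 +1≡1 +3≡4 +2≡1  (mod 5)
composite: +1

Answer: +1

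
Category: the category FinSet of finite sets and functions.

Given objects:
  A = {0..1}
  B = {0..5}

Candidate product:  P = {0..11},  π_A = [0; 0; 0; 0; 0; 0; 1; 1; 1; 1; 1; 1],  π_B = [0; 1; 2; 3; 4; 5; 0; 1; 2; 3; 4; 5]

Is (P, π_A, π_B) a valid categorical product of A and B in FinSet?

|A|·|B| = 2·6 = 12;  |P| = 12
Check the pairing map k ↦ (π_A(k), π_B(k)):
  0 -> (0,0)
  1 -> (0,1)
  2 -> (0,2)
  3 -> (0,3)
  4 -> (0,4)
  5 -> (0,5)
  6 -> (1,0)
  7 -> (1,1)
  8 -> (1,2)
  9 -> (1,3)
  10 -> (1,4)
  11 -> (1,5)
distinct pairs in image: 12 / 12 needed
  → bijection onto A×B; projections well-typed.

Answer: VALID PRODUCT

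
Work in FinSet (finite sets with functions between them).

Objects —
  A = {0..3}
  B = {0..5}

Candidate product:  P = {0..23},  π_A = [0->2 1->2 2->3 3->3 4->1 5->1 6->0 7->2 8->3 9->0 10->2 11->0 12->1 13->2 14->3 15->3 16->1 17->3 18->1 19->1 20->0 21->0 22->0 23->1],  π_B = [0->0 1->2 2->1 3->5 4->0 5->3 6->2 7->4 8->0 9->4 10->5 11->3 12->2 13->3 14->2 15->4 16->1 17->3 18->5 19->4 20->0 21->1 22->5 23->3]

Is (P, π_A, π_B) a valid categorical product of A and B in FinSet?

Answer: NOT A VALID PRODUCT — duplicate pair at indices 5,23

Trace:
|A|·|B| = 4·6 = 24;  |P| = 24
Check the pairing map k ↦ (π_A(k), π_B(k)):
  0 -> (2,0)
  1 -> (2,2)
  2 -> (3,1)
  3 -> (3,5)
  4 -> (1,0)
  5 -> (1,3)
  6 -> (0,2)
  7 -> (2,4)
  8 -> (3,0)
  9 -> (0,4)
  10 -> (2,5)
  11 -> (0,3)
  12 -> (1,2)
  13 -> (2,3)
  14 -> (3,2)
  15 -> (3,4)
  16 -> (1,1)
  17 -> (3,3)
  18 -> (1,5)
  19 -> (1,4)
  20 -> (0,0)
  21 -> (0,1)
  22 -> (0,5)
  23 -> (1,3)  ✗ repeats pair of k=5
distinct pairs in image: 23 / 24 needed
  → (1,3) hit at k=5 and k=23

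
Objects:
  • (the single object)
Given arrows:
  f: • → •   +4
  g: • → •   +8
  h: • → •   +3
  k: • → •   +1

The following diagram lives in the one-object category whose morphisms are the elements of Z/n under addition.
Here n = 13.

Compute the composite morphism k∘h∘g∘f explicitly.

Answer: +3

Derivation:
  0 +4≡4 +8≡12 +3≡2 +1≡3  (mod 13)
⟦path⟧: +3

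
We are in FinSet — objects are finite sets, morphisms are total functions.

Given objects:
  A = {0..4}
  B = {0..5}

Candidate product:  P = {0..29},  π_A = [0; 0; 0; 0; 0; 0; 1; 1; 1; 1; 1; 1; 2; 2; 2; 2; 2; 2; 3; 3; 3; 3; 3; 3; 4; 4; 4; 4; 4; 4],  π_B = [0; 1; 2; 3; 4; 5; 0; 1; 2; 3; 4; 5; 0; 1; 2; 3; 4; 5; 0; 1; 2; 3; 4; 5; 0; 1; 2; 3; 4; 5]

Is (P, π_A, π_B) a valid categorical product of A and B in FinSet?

Answer: VALID PRODUCT

Work:
|A|·|B| = 5·6 = 30;  |P| = 30
Check the pairing map k ↦ (π_A(k), π_B(k)):
  0 -> (0,0)
  1 -> (0,1)
  2 -> (0,2)
  3 -> (0,3)
  4 -> (0,4)
  5 -> (0,5)
  6 -> (1,0)
  7 -> (1,1)
  8 -> (1,2)
  9 -> (1,3)
  10 -> (1,4)
  11 -> (1,5)
  12 -> (2,0)
  13 -> (2,1)
  14 -> (2,2)
  15 -> (2,3)
  16 -> (2,4)
  17 -> (2,5)
  18 -> (3,0)
  19 -> (3,1)
  20 -> (3,2)
  21 -> (3,3)
  22 -> (3,4)
  23 -> (3,5)
  24 -> (4,0)
  25 -> (4,1)
  26 -> (4,2)
  27 -> (4,3)
  28 -> (4,4)
  29 -> (4,5)
distinct pairs in image: 30 / 30 needed
  → bijection onto A×B; projections well-typed.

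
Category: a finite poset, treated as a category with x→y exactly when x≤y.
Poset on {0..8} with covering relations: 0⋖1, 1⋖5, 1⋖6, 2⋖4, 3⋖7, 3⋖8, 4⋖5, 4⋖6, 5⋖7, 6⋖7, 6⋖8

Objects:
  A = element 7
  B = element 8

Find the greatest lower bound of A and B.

{x : x⊑A ∧ x⊑B} = {0,1,2,3,4,6}  (A=7, B=8)
  maximal lower bounds 3 and 6 are incomparable: neither 3⊑6 nor 6⊑3
→ no greatest lower bound exists

Answer: NO MEET EXISTS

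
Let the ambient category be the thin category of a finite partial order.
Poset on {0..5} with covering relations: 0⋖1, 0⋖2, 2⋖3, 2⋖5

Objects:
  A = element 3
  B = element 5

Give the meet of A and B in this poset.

Lower bounds of A=3 and B=5: {0,2}
  0 ≤ 2
  2 ≤ 2
glb = 2

Answer: A∧B = 2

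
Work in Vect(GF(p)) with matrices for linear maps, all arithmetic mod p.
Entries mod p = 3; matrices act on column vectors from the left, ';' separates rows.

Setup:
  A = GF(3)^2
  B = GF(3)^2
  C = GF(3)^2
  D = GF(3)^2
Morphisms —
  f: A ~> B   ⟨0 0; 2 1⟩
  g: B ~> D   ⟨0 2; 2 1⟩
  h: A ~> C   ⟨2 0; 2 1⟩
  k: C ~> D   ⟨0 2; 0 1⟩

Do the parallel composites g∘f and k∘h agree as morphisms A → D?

Answer: COMMUTES

Derivation:
Path 1 = f;g:
  e0=⟨1,0⟩ f~>⟨0,2⟩ g~>⟨1,2⟩
  e1=⟨0,1⟩ f~>⟨0,1⟩ g~>⟨2,1⟩
  ⟦path⟧₁ = ⟨1 2; 2 1⟩
Path 2 = h;k:
  e0=⟨1,0⟩ h~>⟨2,2⟩ k~>⟨1,2⟩
  e1=⟨0,1⟩ h~>⟨0,1⟩ k~>⟨2,1⟩
  ⟦path⟧₂ = ⟨1 2; 2 1⟩
Equal? equal; square commutes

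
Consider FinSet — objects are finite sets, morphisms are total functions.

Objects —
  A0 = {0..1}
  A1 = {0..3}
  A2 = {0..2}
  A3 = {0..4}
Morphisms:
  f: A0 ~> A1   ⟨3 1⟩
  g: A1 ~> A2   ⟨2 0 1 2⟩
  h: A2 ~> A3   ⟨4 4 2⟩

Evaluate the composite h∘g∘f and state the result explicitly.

  0 f~>3 g~>2 h~>2
  1 f~>1 g~>0 h~>4
composite: ⟨2 4⟩

Answer: ⟨2 4⟩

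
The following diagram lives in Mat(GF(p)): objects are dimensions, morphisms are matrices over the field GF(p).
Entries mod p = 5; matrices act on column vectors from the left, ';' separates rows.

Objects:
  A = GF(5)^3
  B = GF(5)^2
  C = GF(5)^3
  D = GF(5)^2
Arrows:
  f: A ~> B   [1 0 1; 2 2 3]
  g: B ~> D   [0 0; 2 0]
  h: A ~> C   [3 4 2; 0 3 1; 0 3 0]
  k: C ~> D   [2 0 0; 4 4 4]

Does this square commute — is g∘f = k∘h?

1) trace f;g:
  e0=⟨1,0,0⟩ f~>⟨1,2⟩ g~>⟨0,2⟩
  e1=⟨0,1,0⟩ f~>⟨0,2⟩ g~>⟨0,0⟩
  e2=⟨0,0,1⟩ f~>⟨1,3⟩ g~>⟨0,2⟩
  result₁ = [0 0 0; 2 0 2]
2) trace h;k:
  e0=⟨1,0,0⟩ h~>⟨3,0,0⟩ k~>⟨1,2⟩
  e1=⟨0,1,0⟩ h~>⟨4,3,3⟩ k~>⟨3,0⟩
  e2=⟨0,0,1⟩ h~>⟨2,1,0⟩ k~>⟨4,2⟩
  result₂ = [1 3 4; 2 0 2]
Equal? NO — does not commute

Answer: DOES NOT COMMUTE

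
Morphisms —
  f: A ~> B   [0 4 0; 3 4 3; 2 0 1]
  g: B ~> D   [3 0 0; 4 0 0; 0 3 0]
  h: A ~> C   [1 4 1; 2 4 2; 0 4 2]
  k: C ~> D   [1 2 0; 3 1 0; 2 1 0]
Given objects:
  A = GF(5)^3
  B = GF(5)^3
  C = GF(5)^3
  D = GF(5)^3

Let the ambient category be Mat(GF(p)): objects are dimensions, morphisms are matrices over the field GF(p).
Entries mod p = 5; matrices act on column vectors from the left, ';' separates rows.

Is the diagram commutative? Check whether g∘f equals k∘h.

Answer: COMMUTES

Derivation:
1) trace f;g:
  e0=[1,0,0] f~>[0,3,2] g~>[0,0,4]
  e1=[0,1,0] f~>[4,4,0] g~>[2,1,2]
  e2=[0,0,1] f~>[0,3,1] g~>[0,0,4]
  composite₁ = [0 2 0; 0 1 0; 4 2 4]
2) trace h;k:
  e0=[1,0,0] h~>[1,2,0] k~>[0,0,4]
  e1=[0,1,0] h~>[4,4,4] k~>[2,1,2]
  e2=[0,0,1] h~>[1,2,2] k~>[0,0,4]
  composite₂ = [0 2 0; 0 1 0; 4 2 4]
Equal? same morphism ✓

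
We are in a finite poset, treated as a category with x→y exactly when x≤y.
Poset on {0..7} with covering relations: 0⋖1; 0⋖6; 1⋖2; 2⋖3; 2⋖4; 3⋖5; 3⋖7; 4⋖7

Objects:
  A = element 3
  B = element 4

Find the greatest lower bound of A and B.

Lower bounds of A=3 and B=4: {0,1,2}
  0 ≤ 2
  1 ≤ 2
  2 ≤ 2
glb = 2

Answer: A∧B = 2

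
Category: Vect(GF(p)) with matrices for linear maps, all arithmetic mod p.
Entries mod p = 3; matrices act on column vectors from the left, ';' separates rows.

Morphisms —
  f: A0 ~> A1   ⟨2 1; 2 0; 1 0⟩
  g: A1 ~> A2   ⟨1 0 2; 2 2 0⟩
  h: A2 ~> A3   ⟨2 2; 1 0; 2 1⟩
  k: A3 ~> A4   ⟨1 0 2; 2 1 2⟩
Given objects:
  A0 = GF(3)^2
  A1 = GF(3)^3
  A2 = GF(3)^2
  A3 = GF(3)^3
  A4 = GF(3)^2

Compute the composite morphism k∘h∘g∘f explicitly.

  e0=[1,0] f~>[2,2,1] g~>[1,2] h~>[0,1,1] k~>[2,0]
  e1=[0,1] f~>[1,0,0] g~>[1,2] h~>[0,1,1] k~>[2,0]
composite: ⟨2 2; 0 0⟩

Answer: ⟨2 2; 0 0⟩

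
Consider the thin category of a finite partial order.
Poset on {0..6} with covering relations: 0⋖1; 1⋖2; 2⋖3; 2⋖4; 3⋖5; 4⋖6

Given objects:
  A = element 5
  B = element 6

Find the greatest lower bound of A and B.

Lower bounds of A=5 and B=6: {0,1,2}
  0 ≤ 2
  1 ≤ 2
  2 ≤ 2
glb = 2

Answer: A∧B = 2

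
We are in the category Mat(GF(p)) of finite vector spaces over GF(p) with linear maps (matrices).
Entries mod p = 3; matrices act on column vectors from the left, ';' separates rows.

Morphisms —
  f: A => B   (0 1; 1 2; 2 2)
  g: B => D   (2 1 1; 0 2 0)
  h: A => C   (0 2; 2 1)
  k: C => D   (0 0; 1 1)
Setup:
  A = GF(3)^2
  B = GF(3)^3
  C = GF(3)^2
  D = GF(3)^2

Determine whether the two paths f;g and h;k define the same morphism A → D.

Answer: DOES NOT COMMUTE

Work:
Path 1 = f;g:
  e0=(1,0) f=>(0,1,2) g=>(0,2)
  e1=(0,1) f=>(1,2,2) g=>(0,1)
  ⟦path⟧₁ = (0 0; 2 1)
Path 2 = h;k:
  e0=(1,0) h=>(0,2) k=>(0,2)
  e1=(0,1) h=>(2,1) k=>(0,0)
  ⟦path⟧₂ = (0 0; 2 0)
Equal? differ; not commutative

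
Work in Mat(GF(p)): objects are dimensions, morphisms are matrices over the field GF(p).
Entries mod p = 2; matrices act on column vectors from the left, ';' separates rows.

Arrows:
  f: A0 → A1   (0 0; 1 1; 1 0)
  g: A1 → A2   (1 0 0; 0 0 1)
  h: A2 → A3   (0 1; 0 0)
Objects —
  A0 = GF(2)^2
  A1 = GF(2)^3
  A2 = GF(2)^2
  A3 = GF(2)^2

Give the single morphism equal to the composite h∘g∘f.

Answer: (1 0; 0 0)

Trace:
  e0=(1,0) f→(0,1,1) g→(0,1) h→(1,0)
  e1=(0,1) f→(0,1,0) g→(0,0) h→(0,0)
⟦path⟧: (1 0; 0 0)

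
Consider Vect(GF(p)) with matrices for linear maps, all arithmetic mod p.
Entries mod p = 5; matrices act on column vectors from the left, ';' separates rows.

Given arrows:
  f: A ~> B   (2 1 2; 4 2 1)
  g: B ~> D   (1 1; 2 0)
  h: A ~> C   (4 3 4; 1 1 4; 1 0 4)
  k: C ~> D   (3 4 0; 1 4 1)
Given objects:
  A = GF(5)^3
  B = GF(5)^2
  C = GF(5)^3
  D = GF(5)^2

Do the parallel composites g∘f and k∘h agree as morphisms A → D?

Along f;g (path 1):
  e0=⟨1,0,0⟩ f~>⟨2,4⟩ g~>⟨1,4⟩
  e1=⟨0,1,0⟩ f~>⟨1,2⟩ g~>⟨3,2⟩
  e2=⟨0,0,1⟩ f~>⟨2,1⟩ g~>⟨3,4⟩
  ⟦path⟧₁ = (1 3 3; 4 2 4)
Along h;k (path 2):
  e0=⟨1,0,0⟩ h~>⟨4,1,1⟩ k~>⟨1,4⟩
  e1=⟨0,1,0⟩ h~>⟨3,1,0⟩ k~>⟨3,2⟩
  e2=⟨0,0,1⟩ h~>⟨4,4,4⟩ k~>⟨3,4⟩
  ⟦path⟧₂ = (1 3 3; 4 2 4)
Equal? equal; square commutes

Answer: COMMUTES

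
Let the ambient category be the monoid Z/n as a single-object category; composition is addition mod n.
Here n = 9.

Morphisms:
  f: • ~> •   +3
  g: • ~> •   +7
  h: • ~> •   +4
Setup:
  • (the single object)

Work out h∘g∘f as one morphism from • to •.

  0 +3≡3 +7≡1 +4≡5  (mod 9)
⟦path⟧: +5

Answer: +5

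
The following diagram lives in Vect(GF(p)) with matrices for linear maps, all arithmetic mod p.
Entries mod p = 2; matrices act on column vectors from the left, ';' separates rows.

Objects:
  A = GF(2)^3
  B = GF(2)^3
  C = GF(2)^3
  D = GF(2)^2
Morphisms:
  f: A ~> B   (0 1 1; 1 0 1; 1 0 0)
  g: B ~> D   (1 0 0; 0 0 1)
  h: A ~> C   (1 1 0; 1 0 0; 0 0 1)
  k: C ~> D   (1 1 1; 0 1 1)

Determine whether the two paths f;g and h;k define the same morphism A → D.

Answer: DOES NOT COMMUTE

Derivation:
Path 1 = f;g:
  e0=⟨1,0,0⟩ f~>⟨0,1,1⟩ g~>⟨0,1⟩
  e1=⟨0,1,0⟩ f~>⟨1,0,0⟩ g~>⟨1,0⟩
  e2=⟨0,0,1⟩ f~>⟨1,1,0⟩ g~>⟨1,0⟩
  composite₁ = (0 1 1; 1 0 0)
Path 2 = h;k:
  e0=⟨1,0,0⟩ h~>⟨1,1,0⟩ k~>⟨0,1⟩
  e1=⟨0,1,0⟩ h~>⟨1,0,0⟩ k~>⟨1,0⟩
  e2=⟨0,0,1⟩ h~>⟨0,0,1⟩ k~>⟨1,1⟩
  composite₂ = (0 1 1; 1 0 1)
Equal? differ; not commutative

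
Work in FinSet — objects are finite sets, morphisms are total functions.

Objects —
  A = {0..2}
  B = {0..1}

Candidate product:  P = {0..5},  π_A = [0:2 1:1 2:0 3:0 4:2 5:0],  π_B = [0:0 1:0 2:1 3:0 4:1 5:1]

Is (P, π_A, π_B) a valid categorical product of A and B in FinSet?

Answer: NOT A VALID PRODUCT — duplicate pair at indices 5,2

Work:
|A|·|B| = 3·2 = 6;  |P| = 6
Check the pairing map k ↦ (π_A(k), π_B(k)):
  0 : (2,0)
  1 : (1,0)
  2 : (0,1)
  3 : (0,0)
  4 : (2,1)
  5 : (0,1)  ✗ repeats pair of k=2
distinct pairs in image: 5 / 6 needed
  → (0,1) hit at k=2 and k=5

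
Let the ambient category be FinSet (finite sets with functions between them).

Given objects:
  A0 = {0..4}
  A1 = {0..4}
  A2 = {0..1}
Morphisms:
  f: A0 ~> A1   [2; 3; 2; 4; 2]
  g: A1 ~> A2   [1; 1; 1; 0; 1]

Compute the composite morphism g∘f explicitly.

Answer: [1; 0; 1; 1; 1]

Derivation:
  0 f~>2 g~>1
  1 f~>3 g~>0
  2 f~>2 g~>1
  3 f~>4 g~>1
  4 f~>2 g~>1
result: [1; 0; 1; 1; 1]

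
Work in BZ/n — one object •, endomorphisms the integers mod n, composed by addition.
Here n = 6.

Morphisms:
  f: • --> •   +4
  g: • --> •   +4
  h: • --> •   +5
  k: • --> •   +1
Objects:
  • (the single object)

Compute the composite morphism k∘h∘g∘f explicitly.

  0 +4≡4 +4≡2 +5≡1 +1≡2  (mod 6)
result: +2

Answer: +2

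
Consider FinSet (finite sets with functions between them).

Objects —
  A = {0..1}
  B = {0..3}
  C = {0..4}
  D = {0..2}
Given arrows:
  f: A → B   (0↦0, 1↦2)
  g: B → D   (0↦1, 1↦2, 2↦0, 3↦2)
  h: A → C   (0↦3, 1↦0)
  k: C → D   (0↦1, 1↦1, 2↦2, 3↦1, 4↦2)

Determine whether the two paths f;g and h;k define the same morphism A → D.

Path 1 = f;g:
  0 f→0 g→1
  1 f→2 g→0
  composite₁ = (0↦1, 1↦0)
Path 2 = h;k:
  0 h→3 k→1
  1 h→0 k→1
  composite₂ = (0↦1, 1↦1)
Equal? distinct morphisms ✗

Answer: DOES NOT COMMUTE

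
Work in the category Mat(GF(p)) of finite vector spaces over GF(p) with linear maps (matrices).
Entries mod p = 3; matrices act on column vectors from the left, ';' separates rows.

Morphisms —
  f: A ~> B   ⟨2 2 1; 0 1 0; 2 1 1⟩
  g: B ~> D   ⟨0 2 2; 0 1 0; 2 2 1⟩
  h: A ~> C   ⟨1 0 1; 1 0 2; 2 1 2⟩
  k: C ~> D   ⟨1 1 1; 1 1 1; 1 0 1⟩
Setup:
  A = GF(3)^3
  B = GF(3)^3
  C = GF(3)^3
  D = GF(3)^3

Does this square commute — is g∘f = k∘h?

Answer: DOES NOT COMMUTE

Work:
Along f;g (path 1):
  e0=⟨1,0,0⟩ f~>⟨2,0,2⟩ g~>⟨1,0,0⟩
  e1=⟨0,1,0⟩ f~>⟨2,1,1⟩ g~>⟨1,1,1⟩
  e2=⟨0,0,1⟩ f~>⟨1,0,1⟩ g~>⟨2,0,0⟩
  result₁ = ⟨1 1 2; 0 1 0; 0 1 0⟩
Along h;k (path 2):
  e0=⟨1,0,0⟩ h~>⟨1,1,2⟩ k~>⟨1,1,0⟩
  e1=⟨0,1,0⟩ h~>⟨0,0,1⟩ k~>⟨1,1,1⟩
  e2=⟨0,0,1⟩ h~>⟨1,2,2⟩ k~>⟨2,2,0⟩
  result₂ = ⟨1 1 2; 1 1 2; 0 1 0⟩
Equal? NO — does not commute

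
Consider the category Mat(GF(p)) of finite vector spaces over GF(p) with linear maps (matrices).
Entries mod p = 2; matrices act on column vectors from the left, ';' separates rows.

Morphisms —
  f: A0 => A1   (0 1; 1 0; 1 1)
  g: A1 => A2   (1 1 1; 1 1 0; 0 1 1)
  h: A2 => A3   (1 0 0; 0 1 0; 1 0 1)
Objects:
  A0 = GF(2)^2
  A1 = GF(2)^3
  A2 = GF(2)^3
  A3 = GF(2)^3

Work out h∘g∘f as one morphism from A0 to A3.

  e0=[1,0] f=>[0,1,1] g=>[0,1,0] h=>[0,1,0]
  e1=[0,1] f=>[1,0,1] g=>[0,1,1] h=>[0,1,1]
result: (0 0; 1 1; 0 1)

Answer: (0 0; 1 1; 0 1)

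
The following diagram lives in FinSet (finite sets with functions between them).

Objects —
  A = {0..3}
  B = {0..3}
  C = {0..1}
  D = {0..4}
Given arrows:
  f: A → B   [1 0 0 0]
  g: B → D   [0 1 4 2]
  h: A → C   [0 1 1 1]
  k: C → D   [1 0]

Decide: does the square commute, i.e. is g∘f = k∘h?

Along f;g (path 1):
  0 f→1 g→1
  1 f→0 g→0
  2 f→0 g→0
  3 f→0 g→0
  result₁ = [1 0 0 0]
Along h;k (path 2):
  0 h→0 k→1
  1 h→1 k→0
  2 h→1 k→0
  3 h→1 k→0
  result₂ = [1 0 0 0]
Equal? YES — commutes

Answer: COMMUTES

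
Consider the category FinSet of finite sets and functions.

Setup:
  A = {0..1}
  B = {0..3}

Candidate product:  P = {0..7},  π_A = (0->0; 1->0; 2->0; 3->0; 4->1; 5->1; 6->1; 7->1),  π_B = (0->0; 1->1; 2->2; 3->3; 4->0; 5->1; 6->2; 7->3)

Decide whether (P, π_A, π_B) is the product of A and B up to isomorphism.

|A|·|B| = 2·4 = 8;  |P| = 8
Check the pairing map k ↦ (π_A(k), π_B(k)):
  0 -> (0,0)
  1 -> (0,1)
  2 -> (0,2)
  3 -> (0,3)
  4 -> (1,0)
  5 -> (1,1)
  6 -> (1,2)
  7 -> (1,3)
distinct pairs in image: 8 / 8 needed
  → bijection onto A×B; projections well-typed.

Answer: VALID PRODUCT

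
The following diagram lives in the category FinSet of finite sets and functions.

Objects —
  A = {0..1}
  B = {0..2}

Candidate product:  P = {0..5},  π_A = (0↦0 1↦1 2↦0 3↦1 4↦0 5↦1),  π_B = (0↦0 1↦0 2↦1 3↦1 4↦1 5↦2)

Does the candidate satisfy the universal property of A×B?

|A|·|B| = 2·3 = 6;  |P| = 6
Check the pairing map k ↦ (π_A(k), π_B(k)):
  0 ↦ (0,0)
  1 ↦ (1,0)
  2 ↦ (0,1)
  3 ↦ (1,1)
  4 ↦ (0,1)  ✗ repeats pair of k=2
  5 ↦ (1,2)
distinct pairs in image: 5 / 6 needed
  → (0,1) hit at k=2 and k=4

Answer: NOT A VALID PRODUCT — duplicate pair at indices 2,4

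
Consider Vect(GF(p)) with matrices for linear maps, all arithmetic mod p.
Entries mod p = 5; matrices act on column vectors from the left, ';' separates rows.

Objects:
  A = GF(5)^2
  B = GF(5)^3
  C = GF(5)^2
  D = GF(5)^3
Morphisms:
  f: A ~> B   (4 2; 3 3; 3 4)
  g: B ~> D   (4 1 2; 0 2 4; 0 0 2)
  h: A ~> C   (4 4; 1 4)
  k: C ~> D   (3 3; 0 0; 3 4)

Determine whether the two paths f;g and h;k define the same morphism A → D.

Answer: DOES NOT COMMUTE

Derivation:
Along f;g (path 1):
  e0=(1,0) f~>(4,3,3) g~>(0,3,1)
  e1=(0,1) f~>(2,3,4) g~>(4,2,3)
  ⟦path⟧₁ = (0 4; 3 2; 1 3)
Along h;k (path 2):
  e0=(1,0) h~>(4,1) k~>(0,0,1)
  e1=(0,1) h~>(4,4) k~>(4,0,3)
  ⟦path⟧₂ = (0 4; 0 0; 1 3)
Equal? distinct morphisms ✗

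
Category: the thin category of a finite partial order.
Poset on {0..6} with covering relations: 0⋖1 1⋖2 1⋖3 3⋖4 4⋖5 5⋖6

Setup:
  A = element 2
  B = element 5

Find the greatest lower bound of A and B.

Answer: A∧B = 1

Work:
Common predecessors of 2,5: {0,1}
  0 ⊑ 1
  1 ⊑ 1
glb = 1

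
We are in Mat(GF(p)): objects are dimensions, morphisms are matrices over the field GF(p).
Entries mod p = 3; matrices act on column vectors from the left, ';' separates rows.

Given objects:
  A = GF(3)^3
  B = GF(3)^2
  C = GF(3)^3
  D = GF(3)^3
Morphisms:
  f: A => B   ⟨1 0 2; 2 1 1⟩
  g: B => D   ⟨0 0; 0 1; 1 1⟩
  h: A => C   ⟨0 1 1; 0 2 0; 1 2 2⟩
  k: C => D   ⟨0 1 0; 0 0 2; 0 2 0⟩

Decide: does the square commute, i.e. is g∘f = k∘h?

Along f;g (path 1):
  e0=[1,0,0] f=>[1,2] g=>[0,2,0]
  e1=[0,1,0] f=>[0,1] g=>[0,1,1]
  e2=[0,0,1] f=>[2,1] g=>[0,1,0]
  composite₁ = ⟨0 0 0; 2 1 1; 0 1 0⟩
Along h;k (path 2):
  e0=[1,0,0] h=>[0,0,1] k=>[0,2,0]
  e1=[0,1,0] h=>[1,2,2] k=>[2,1,1]
  e2=[0,0,1] h=>[1,0,2] k=>[0,1,0]
  composite₂ = ⟨0 2 0; 2 1 1; 0 1 0⟩
Equal? NO — does not commute

Answer: DOES NOT COMMUTE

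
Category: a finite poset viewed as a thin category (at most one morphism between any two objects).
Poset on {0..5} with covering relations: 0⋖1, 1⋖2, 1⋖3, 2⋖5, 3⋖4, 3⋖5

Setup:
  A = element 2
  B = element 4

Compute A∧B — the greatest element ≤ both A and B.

Answer: A∧B = 1

Trace:
{x : x<=A ∧ x<=B} = {0,1}  (A=2, B=4)
  0 <= 1
  1 <= 1
glb = 1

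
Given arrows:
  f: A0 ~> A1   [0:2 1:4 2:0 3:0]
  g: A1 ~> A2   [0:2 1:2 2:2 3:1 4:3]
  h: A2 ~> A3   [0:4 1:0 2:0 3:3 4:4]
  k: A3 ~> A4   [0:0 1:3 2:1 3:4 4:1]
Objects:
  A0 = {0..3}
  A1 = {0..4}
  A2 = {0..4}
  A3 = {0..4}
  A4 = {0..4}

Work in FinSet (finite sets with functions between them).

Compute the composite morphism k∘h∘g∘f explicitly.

Answer: [0:0 1:4 2:0 3:0]

Trace:
  0 f~>2 g~>2 h~>0 k~>0
  1 f~>4 g~>3 h~>3 k~>4
  2 f~>0 g~>2 h~>0 k~>0
  3 f~>0 g~>2 h~>0 k~>0
composite: [0:0 1:4 2:0 3:0]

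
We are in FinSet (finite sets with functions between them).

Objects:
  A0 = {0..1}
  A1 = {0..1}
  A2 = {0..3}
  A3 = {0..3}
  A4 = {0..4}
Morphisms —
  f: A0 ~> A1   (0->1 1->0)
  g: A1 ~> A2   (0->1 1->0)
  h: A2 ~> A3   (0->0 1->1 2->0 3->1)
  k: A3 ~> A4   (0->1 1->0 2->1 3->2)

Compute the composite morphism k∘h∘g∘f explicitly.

  0 f~>1 g~>0 h~>0 k~>1
  1 f~>0 g~>1 h~>1 k~>0
result: (0->1 1->0)

Answer: (0->1 1->0)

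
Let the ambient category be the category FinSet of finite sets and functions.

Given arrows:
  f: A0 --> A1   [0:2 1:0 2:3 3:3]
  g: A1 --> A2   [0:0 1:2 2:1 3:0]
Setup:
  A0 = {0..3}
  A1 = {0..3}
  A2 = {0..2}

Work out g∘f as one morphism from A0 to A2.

  0 f-->2 g-->1
  1 f-->0 g-->0
  2 f-->3 g-->0
  3 f-->3 g-->0
composite: [0:1 1:0 2:0 3:0]

Answer: [0:1 1:0 2:0 3:0]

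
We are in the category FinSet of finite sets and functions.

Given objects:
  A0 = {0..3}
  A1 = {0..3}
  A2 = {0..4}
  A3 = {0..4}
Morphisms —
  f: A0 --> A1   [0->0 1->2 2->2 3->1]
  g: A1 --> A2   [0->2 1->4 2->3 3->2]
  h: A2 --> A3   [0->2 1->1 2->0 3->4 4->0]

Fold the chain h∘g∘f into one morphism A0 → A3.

Answer: [0->0 1->4 2->4 3->0]

Work:
  0 f-->0 g-->2 h-->0
  1 f-->2 g-->3 h-->4
  2 f-->2 g-->3 h-->4
  3 f-->1 g-->4 h-->0
result: [0->0 1->4 2->4 3->0]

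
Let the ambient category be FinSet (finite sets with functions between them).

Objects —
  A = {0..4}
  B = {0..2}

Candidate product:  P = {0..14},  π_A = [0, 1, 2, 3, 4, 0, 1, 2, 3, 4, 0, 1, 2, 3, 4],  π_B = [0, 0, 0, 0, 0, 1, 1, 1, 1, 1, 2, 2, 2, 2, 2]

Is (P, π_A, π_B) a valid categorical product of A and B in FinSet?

Answer: VALID PRODUCT

Trace:
|A|·|B| = 5·3 = 15;  |P| = 15
Check the pairing map k ↦ (π_A(k), π_B(k)):
  0 -> (0,0)
  1 -> (1,0)
  2 -> (2,0)
  3 -> (3,0)
  4 -> (4,0)
  5 -> (0,1)
  6 -> (1,1)
  7 -> (2,1)
  8 -> (3,1)
  9 -> (4,1)
  10 -> (0,2)
  11 -> (1,2)
  12 -> (2,2)
  13 -> (3,2)
  14 -> (4,2)
distinct pairs in image: 15 / 15 needed
  → bijection onto A×B; projections well-typed.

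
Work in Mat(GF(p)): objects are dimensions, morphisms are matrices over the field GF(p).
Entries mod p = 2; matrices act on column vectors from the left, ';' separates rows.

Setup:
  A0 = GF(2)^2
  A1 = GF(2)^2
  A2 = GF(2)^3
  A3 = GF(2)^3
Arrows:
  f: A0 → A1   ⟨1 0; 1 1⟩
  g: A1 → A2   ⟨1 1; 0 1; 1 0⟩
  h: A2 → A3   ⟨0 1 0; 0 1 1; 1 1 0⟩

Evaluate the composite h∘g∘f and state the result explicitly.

Answer: ⟨1 1; 0 1; 1 0⟩

Derivation:
  e0=(1,0) f→(1,1) g→(0,1,1) h→(1,0,1)
  e1=(0,1) f→(0,1) g→(1,1,0) h→(1,1,0)
result: ⟨1 1; 0 1; 1 0⟩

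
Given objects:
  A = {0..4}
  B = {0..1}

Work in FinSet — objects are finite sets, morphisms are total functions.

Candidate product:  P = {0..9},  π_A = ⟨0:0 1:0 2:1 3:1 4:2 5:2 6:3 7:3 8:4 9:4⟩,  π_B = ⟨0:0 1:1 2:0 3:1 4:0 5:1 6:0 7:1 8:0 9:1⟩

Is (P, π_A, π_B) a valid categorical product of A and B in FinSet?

Answer: VALID PRODUCT

Work:
|A|·|B| = 5·2 = 10;  |P| = 10
Check the pairing map k ↦ (π_A(k), π_B(k)):
  0 : (0,0)
  1 : (0,1)
  2 : (1,0)
  3 : (1,1)
  4 : (2,0)
  5 : (2,1)
  6 : (3,0)
  7 : (3,1)
  8 : (4,0)
  9 : (4,1)
distinct pairs in image: 10 / 10 needed
  → bijection onto A×B; projections well-typed.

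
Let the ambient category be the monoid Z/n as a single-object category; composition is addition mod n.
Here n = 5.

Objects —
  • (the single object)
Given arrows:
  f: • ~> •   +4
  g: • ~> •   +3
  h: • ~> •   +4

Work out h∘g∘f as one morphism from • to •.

Answer: +1

Trace:
  0 +4≡4 +3≡2 +4≡1  (mod 5)
⟦path⟧: +1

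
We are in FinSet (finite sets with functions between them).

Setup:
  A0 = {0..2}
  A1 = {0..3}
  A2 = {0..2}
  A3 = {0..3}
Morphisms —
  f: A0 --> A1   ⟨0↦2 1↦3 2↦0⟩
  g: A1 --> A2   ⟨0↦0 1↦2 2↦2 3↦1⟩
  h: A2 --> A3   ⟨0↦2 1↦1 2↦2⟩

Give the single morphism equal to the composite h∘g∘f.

Answer: ⟨0↦2 1↦1 2↦2⟩

Work:
  0 f-->2 g-->2 h-->2
  1 f-->3 g-->1 h-->1
  2 f-->0 g-->0 h-->2
composite: ⟨0↦2 1↦1 2↦2⟩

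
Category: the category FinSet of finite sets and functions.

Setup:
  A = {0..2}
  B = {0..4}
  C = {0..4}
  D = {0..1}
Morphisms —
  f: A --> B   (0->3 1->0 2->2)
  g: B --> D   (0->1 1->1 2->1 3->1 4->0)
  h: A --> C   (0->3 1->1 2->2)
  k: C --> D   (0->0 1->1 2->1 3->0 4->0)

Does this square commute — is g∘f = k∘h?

Along f;g (path 1):
  0 f-->3 g-->1
  1 f-->0 g-->1
  2 f-->2 g-->1
  result₁ = (0->1 1->1 2->1)
Along h;k (path 2):
  0 h-->3 k-->0
  1 h-->1 k-->1
  2 h-->2 k-->1
  result₂ = (0->0 1->1 2->1)
Equal? NO — does not commute

Answer: DOES NOT COMMUTE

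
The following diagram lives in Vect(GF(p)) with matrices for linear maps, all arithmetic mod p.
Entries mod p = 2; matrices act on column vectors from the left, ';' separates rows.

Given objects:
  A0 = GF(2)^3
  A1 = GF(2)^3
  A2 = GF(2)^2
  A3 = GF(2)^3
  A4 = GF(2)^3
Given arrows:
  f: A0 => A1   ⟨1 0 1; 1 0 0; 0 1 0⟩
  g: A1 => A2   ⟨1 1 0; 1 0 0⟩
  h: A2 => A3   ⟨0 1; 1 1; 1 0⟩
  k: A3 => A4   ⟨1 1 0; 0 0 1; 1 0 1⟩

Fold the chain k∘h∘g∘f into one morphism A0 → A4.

  e0=(1,0,0) f=>(1,1,0) g=>(0,1) h=>(1,1,0) k=>(0,0,1)
  e1=(0,1,0) f=>(0,0,1) g=>(0,0) h=>(0,0,0) k=>(0,0,0)
  e2=(0,0,1) f=>(1,0,0) g=>(1,1) h=>(1,0,1) k=>(1,1,0)
result: ⟨0 0 1; 0 0 1; 1 0 0⟩

Answer: ⟨0 0 1; 0 0 1; 1 0 0⟩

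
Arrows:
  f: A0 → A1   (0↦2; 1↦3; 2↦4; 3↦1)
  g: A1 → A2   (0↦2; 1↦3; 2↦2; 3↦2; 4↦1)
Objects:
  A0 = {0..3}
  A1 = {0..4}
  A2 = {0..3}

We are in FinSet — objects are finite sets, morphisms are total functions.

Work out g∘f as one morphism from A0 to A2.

  0 f→2 g→2
  1 f→3 g→2
  2 f→4 g→1
  3 f→1 g→3
result: (0↦2; 1↦2; 2↦1; 3↦3)

Answer: (0↦2; 1↦2; 2↦1; 3↦3)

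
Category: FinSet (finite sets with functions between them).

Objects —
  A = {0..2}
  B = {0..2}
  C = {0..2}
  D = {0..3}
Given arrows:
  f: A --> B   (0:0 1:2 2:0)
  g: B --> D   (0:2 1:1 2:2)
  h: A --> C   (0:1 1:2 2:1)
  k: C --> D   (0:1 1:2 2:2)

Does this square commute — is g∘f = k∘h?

Answer: COMMUTES

Derivation:
Along f;g (path 1):
  0 f-->0 g-->2
  1 f-->2 g-->2
  2 f-->0 g-->2
  result₁ = (0:2 1:2 2:2)
Along h;k (path 2):
  0 h-->1 k-->2
  1 h-->2 k-->2
  2 h-->1 k-->2
  result₂ = (0:2 1:2 2:2)
Equal? YES — commutes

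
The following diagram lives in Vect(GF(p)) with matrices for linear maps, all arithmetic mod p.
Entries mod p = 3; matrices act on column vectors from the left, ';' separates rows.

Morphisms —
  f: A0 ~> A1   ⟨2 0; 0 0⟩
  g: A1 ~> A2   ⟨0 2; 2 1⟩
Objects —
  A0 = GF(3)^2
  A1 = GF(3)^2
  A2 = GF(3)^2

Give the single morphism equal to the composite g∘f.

Answer: ⟨0 0; 1 0⟩

Work:
  e0=[1,0] f~>[2,0] g~>[0,1]
  e1=[0,1] f~>[0,0] g~>[0,0]
⟦path⟧: ⟨0 0; 1 0⟩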